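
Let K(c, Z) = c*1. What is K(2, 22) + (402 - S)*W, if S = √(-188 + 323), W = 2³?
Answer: 3218 - 24*√15 ≈ 3125.0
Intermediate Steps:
K(c, Z) = c
W = 8
S = 3*√15 (S = √135 = 3*√15 ≈ 11.619)
K(2, 22) + (402 - S)*W = 2 + (402 - 3*√15)*8 = 2 + (3216 - 24*√15) = 3218 - 24*√15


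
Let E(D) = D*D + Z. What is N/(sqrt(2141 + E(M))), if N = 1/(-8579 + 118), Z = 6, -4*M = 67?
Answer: -4*sqrt(321)/29875791 ≈ -2.3988e-6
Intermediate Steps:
M = -67/4 (M = -1/4*67 = -67/4 ≈ -16.750)
E(D) = 6 + D**2 (E(D) = D*D + 6 = D**2 + 6 = 6 + D**2)
N = -1/8461 (N = 1/(-8461) = -1/8461 ≈ -0.00011819)
N/(sqrt(2141 + E(M))) = -1/(8461*sqrt(2141 + (6 + (-67/4)**2))) = -1/(8461*sqrt(2141 + (6 + 4489/16))) = -1/(8461*sqrt(2141 + 4585/16)) = -4*sqrt(321)/3531/8461 = -4*sqrt(321)/29875791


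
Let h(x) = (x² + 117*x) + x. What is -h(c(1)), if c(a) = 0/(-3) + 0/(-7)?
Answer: 0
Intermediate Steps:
c(a) = 0 (c(a) = 0*(-⅓) + 0*(-⅐) = 0 + 0 = 0)
h(x) = x² + 118*x
-h(c(1)) = -0*(118 + 0) = -0*118 = -1*0 = 0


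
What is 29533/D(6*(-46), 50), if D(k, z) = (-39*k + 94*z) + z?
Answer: 29533/15514 ≈ 1.9036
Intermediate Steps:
D(k, z) = -39*k + 95*z
29533/D(6*(-46), 50) = 29533/(-234*(-46) + 95*50) = 29533/(-39*(-276) + 4750) = 29533/(10764 + 4750) = 29533/15514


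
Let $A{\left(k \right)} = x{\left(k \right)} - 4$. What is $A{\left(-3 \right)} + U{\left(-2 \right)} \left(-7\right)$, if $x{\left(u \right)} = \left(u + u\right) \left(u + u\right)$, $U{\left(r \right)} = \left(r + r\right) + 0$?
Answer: $60$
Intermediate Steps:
$U{\left(r \right)} = 2 r$ ($U{\left(r \right)} = 2 r + 0 = 2 r$)
$x{\left(u \right)} = 4 u^{2}$ ($x{\left(u \right)} = 2 u 2 u = 4 u^{2}$)
$A{\left(k \right)} = -4 + 4 k^{2}$ ($A{\left(k \right)} = 4 k^{2} - 4 = -4 + 4 k^{2}$)
$A{\left(-3 \right)} + U{\left(-2 \right)} \left(-7\right) = \left(-4 + 4 \left(-3\right)^{2}\right) + 2 \left(-2\right) \left(-7\right) = \left(-4 + 4 \cdot 9\right) - -28 = \left(-4 + 36\right) + 28 = 32 + 28 = 60$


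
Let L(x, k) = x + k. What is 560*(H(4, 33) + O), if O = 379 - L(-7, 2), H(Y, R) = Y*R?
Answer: 288960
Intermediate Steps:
L(x, k) = k + x
H(Y, R) = R*Y
O = 384 (O = 379 - (2 - 7) = 379 - 1*(-5) = 379 + 5 = 384)
560*(H(4, 33) + O) = 560*(33*4 + 384) = 560*(132 + 384) = 560*516 = 288960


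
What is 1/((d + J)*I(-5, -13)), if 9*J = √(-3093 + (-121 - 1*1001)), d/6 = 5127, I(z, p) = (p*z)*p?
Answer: -830574/21589850380085 + 3*I*√4215/21589850380085 ≈ -3.8471e-8 + 9.0213e-12*I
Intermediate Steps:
I(z, p) = z*p²
d = 30762 (d = 6*5127 = 30762)
J = I*√4215/9 (J = √(-3093 + (-121 - 1*1001))/9 = √(-3093 + (-121 - 1001))/9 = √(-3093 - 1122)/9 = √(-4215)/9 = (I*√4215)/9 = I*√4215/9 ≈ 7.2137*I)
1/((d + J)*I(-5, -13)) = 1/((30762 + I*√4215/9)*((-5*(-13)²))) = 1/((30762 + I*√4215/9)*((-5*169))) = 1/((30762 + I*√4215/9)*(-845)) = -1/845/(30762 + I*√4215/9) = -1/(845*(30762 + I*√4215/9))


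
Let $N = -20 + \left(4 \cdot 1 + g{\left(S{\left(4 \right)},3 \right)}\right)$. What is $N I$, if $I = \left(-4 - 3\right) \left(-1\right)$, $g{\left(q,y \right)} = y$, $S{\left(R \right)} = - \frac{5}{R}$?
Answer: $-91$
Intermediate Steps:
$I = 7$ ($I = \left(-7\right) \left(-1\right) = 7$)
$N = -13$ ($N = -20 + \left(4 \cdot 1 + 3\right) = -20 + \left(4 + 3\right) = -20 + 7 = -13$)
$N I = \left(-13\right) 7 = -91$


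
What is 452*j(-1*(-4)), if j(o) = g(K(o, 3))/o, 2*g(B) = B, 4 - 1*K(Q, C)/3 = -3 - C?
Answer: 1695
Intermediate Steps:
K(Q, C) = 21 + 3*C (K(Q, C) = 12 - 3*(-3 - C) = 12 + (9 + 3*C) = 21 + 3*C)
g(B) = B/2
j(o) = 15/o (j(o) = ((21 + 3*3)/2)/o = ((21 + 9)/2)/o = ((½)*30)/o = 15/o)
452*j(-1*(-4)) = 452*(15/((-1*(-4)))) = 452*(15/4) = 1695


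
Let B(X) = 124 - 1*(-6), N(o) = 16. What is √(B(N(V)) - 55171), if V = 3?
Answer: I*√55041 ≈ 234.61*I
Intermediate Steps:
B(X) = 130 (B(X) = 124 + 6 = 130)
√(B(N(V)) - 55171) = √(130 - 55171) = √(-55041) = I*√55041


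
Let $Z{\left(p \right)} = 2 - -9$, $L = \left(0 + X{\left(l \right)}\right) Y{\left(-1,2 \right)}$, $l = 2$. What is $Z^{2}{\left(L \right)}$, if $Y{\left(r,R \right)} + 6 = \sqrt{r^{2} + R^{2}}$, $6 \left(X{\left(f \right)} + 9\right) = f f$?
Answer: $121$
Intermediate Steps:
$X{\left(f \right)} = -9 + \frac{f^{2}}{6}$ ($X{\left(f \right)} = -9 + \frac{f f}{6} = -9 + \frac{f^{2}}{6}$)
$Y{\left(r,R \right)} = -6 + \sqrt{R^{2} + r^{2}}$ ($Y{\left(r,R \right)} = -6 + \sqrt{r^{2} + R^{2}} = -6 + \sqrt{R^{2} + r^{2}}$)
$L = 50 - \frac{25 \sqrt{5}}{3}$ ($L = \left(0 - \left(9 - \frac{2^{2}}{6}\right)\right) \left(-6 + \sqrt{2^{2} + \left(-1\right)^{2}}\right) = \left(0 + \left(-9 + \frac{1}{6} \cdot 4\right)\right) \left(-6 + \sqrt{4 + 1}\right) = \left(0 + \left(-9 + \frac{2}{3}\right)\right) \left(-6 + \sqrt{5}\right) = \left(0 - \frac{25}{3}\right) \left(-6 + \sqrt{5}\right) = - \frac{25 \left(-6 + \sqrt{5}\right)}{3} = 50 - \frac{25 \sqrt{5}}{3} \approx 31.366$)
$Z{\left(p \right)} = 11$ ($Z{\left(p \right)} = 2 + 9 = 11$)
$Z^{2}{\left(L \right)} = 11^{2} = 121$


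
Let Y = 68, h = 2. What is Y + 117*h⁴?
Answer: 1940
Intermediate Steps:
Y + 117*h⁴ = 68 + 117*2⁴ = 68 + 117*16 = 68 + 1872 = 1940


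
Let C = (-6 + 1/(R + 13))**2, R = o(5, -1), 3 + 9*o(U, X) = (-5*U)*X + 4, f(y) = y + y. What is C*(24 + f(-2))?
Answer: 14416020/20449 ≈ 704.97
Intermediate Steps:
f(y) = 2*y
o(U, X) = 1/9 - 5*U*X/9 (o(U, X) = -1/3 + ((-5*U)*X + 4)/9 = -1/3 + (-5*U*X + 4)/9 = -1/3 + (4 - 5*U*X)/9 = -1/3 + (4/9 - 5*U*X/9) = 1/9 - 5*U*X/9)
R = 26/9 (R = 1/9 - 5/9*5*(-1) = 1/9 + 25/9 = 26/9 ≈ 2.8889)
C = 720801/20449 (C = (-6 + 1/(26/9 + 13))**2 = (-6 + 1/(143/9))**2 = (-6 + 9/143)**2 = (-849/143)**2 = 720801/20449 ≈ 35.249)
C*(24 + f(-2)) = 720801*(24 + 2*(-2))/20449 = 720801*(24 - 4)/20449 = (720801/20449)*20 = 14416020/20449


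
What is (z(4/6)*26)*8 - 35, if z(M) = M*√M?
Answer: -35 + 416*√6/9 ≈ 78.221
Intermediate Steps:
z(M) = M^(3/2)
(z(4/6)*26)*8 - 35 = ((4/6)^(3/2)*26)*8 - 35 = ((4*(⅙))^(3/2)*26)*8 - 35 = ((⅔)^(3/2)*26)*8 - 35 = ((2*√6/9)*26)*8 - 35 = (52*√6/9)*8 - 35 = 416*√6/9 - 35 = -35 + 416*√6/9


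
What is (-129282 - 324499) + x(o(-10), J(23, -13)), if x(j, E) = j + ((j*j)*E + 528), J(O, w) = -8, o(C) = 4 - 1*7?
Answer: -453328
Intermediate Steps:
o(C) = -3 (o(C) = 4 - 7 = -3)
x(j, E) = 528 + j + E*j² (x(j, E) = j + (j²*E + 528) = j + (E*j² + 528) = j + (528 + E*j²) = 528 + j + E*j²)
(-129282 - 324499) + x(o(-10), J(23, -13)) = (-129282 - 324499) + (528 - 3 - 8*(-3)²) = -453781 + (528 - 3 - 8*9) = -453781 + (528 - 3 - 72) = -453781 + 453 = -453328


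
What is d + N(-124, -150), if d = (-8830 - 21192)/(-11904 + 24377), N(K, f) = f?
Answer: -1900972/12473 ≈ -152.41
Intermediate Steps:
d = -30022/12473 ≈ -2.4070
d + N(-124, -150) = -30022/12473 - 150 = -1900972/12473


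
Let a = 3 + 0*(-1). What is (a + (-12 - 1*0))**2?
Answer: 81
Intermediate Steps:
a = 3 (a = 3 + 0 = 3)
(a + (-12 - 1*0))**2 = (3 + (-12 - 1*0))**2 = (3 + (-12 + 0))**2 = (3 - 12)**2 = (-9)**2 = 81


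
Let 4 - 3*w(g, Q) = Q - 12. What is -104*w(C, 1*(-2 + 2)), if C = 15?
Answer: -1664/3 ≈ -554.67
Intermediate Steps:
w(g, Q) = 16/3 - Q/3 (w(g, Q) = 4/3 - (Q - 12)/3 = 4/3 - (-12 + Q)/3 = 4/3 + (4 - Q/3) = 16/3 - Q/3)
-104*w(C, 1*(-2 + 2)) = -104*(16/3 - (-2 + 2)/3) = -104*(16/3 - 0/3) = -104*(16/3 - 1/3*0) = -104*(16/3 + 0) = -104*16/3 = -1664/3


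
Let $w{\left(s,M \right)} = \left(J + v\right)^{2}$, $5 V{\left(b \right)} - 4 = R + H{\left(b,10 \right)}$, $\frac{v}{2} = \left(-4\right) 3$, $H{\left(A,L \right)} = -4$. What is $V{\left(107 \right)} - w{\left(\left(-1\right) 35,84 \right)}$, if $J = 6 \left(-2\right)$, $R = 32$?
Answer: $- \frac{6448}{5} \approx -1289.6$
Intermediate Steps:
$J = -12$
$v = -24$ ($v = 2 \left(\left(-4\right) 3\right) = 2 \left(-12\right) = -24$)
$V{\left(b \right)} = \frac{32}{5}$ ($V{\left(b \right)} = \frac{4}{5} + \frac{32 - 4}{5} = \frac{4}{5} + \frac{1}{5} \cdot 28 = \frac{4}{5} + \frac{28}{5} = \frac{32}{5}$)
$w{\left(s,M \right)} = 1296$ ($w{\left(s,M \right)} = \left(-12 - 24\right)^{2} = \left(-36\right)^{2} = 1296$)
$V{\left(107 \right)} - w{\left(\left(-1\right) 35,84 \right)} = \frac{32}{5} - 1296 = - \frac{6448}{5}$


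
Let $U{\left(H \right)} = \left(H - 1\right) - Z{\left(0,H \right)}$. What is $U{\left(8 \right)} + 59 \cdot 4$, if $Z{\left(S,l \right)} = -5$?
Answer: $248$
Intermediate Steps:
$U{\left(H \right)} = 4 + H$ ($U{\left(H \right)} = \left(H - 1\right) - -5 = \left(H - 1\right) + 5 = \left(-1 + H\right) + 5 = 4 + H$)
$U{\left(8 \right)} + 59 \cdot 4 = \left(4 + 8\right) + 59 \cdot 4 = 12 + 236 = 248$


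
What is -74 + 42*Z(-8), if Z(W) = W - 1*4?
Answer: -578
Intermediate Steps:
Z(W) = -4 + W (Z(W) = W - 4 = -4 + W)
-74 + 42*Z(-8) = -74 + 42*(-4 - 8) = -74 + 42*(-12) = -74 - 504 = -578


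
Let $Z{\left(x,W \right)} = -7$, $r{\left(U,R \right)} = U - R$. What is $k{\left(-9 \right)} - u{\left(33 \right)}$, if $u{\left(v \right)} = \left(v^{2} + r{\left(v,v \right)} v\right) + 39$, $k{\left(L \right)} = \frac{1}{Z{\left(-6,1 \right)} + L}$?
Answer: $- \frac{18049}{16} \approx -1128.1$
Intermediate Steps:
$k{\left(L \right)} = \frac{1}{-7 + L}$
$u{\left(v \right)} = 39 + v^{2}$ ($u{\left(v \right)} = \left(v^{2} + \left(v - v\right) v\right) + 39 = \left(v^{2} + 0 v\right) + 39 = \left(v^{2} + 0\right) + 39 = v^{2} + 39 = 39 + v^{2}$)
$k{\left(-9 \right)} - u{\left(33 \right)} = \frac{1}{-7 - 9} - \left(39 + 33^{2}\right) = \frac{1}{-16} - \left(39 + 1089\right) = - \frac{1}{16} - 1128 = - \frac{18049}{16}$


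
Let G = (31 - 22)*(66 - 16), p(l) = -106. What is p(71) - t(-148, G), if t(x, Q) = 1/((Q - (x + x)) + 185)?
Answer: -98687/931 ≈ -106.00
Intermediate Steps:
G = 450 (G = 9*50 = 450)
t(x, Q) = 1/(185 + Q - 2*x) (t(x, Q) = 1/((Q - 2*x) + 185) = 1/(185 + Q - 2*x))
p(71) - t(-148, G) = -106 - 1/(185 + 450 - 2*(-148)) = -106 - 1/(185 + 450 + 296) = -106 - 1/931 = -98687/931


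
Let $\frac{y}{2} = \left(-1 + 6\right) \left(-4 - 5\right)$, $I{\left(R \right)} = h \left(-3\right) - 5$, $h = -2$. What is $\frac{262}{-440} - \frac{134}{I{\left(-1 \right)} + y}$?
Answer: $\frac{17821}{19580} \approx 0.91016$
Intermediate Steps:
$I{\left(R \right)} = 1$ ($I{\left(R \right)} = \left(-2\right) \left(-3\right) - 5 = 6 - 5 = 1$)
$y = -90$ ($y = 2 \left(-1 + 6\right) \left(-4 - 5\right) = 2 \cdot 5 \left(-9\right) = 2 \left(-45\right) = -90$)
$\frac{262}{-440} - \frac{134}{I{\left(-1 \right)} + y} = \frac{262}{-440} - \frac{134}{1 - 90} = 262 \left(- \frac{1}{440}\right) - \frac{134}{-89} = - \frac{131}{220} - - \frac{134}{89} = - \frac{131}{220} + \frac{134}{89} = \frac{17821}{19580}$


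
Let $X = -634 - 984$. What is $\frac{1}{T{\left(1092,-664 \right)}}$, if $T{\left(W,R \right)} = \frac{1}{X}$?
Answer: $-1618$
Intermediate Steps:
$X = -1618$
$T{\left(W,R \right)} = - \frac{1}{1618}$ ($T{\left(W,R \right)} = \frac{1}{-1618} = - \frac{1}{1618}$)
$\frac{1}{T{\left(1092,-664 \right)}} = \frac{1}{- \frac{1}{1618}} = -1618$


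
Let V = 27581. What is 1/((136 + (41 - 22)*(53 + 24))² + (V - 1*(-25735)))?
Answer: 1/2610117 ≈ 3.8312e-7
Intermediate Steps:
1/((136 + (41 - 22)*(53 + 24))² + (V - 1*(-25735))) = 1/((136 + (41 - 22)*(53 + 24))² + (27581 - 1*(-25735))) = 1/((136 + 19*77)² + (27581 + 25735)) = 1/((136 + 1463)² + 53316) = 1/(1599² + 53316) = 1/(2556801 + 53316) = 1/2610117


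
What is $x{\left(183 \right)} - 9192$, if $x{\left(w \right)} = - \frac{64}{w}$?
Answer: $- \frac{1682200}{183} \approx -9192.3$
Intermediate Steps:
$x{\left(183 \right)} - 9192 = - \frac{64}{183} - 9192 = - \frac{1682200}{183}$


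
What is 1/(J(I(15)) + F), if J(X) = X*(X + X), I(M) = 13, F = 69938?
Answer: 1/70276 ≈ 1.4230e-5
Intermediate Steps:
J(X) = 2*X**2 (J(X) = X*(2*X) = 2*X**2)
1/(J(I(15)) + F) = 1/(2*13**2 + 69938) = 1/(2*169 + 69938) = 1/(338 + 69938) = 1/70276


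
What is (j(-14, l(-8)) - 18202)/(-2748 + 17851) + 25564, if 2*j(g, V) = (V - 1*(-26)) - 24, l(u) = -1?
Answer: 772149781/30206 ≈ 25563.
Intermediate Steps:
j(g, V) = 1 + V/2 (j(g, V) = ((V - 1*(-26)) - 24)/2 = ((V + 26) - 24)/2 = ((26 + V) - 24)/2 = (2 + V)/2 = 1 + V/2)
(j(-14, l(-8)) - 18202)/(-2748 + 17851) + 25564 = ((1 + (½)*(-1)) - 18202)/(-2748 + 17851) + 25564 = ((1 - ½) - 18202)/15103 + 25564 = (½ - 18202)*(1/15103) + 25564 = -36403/2*1/15103 + 25564 = -36403/30206 + 25564 = 772149781/30206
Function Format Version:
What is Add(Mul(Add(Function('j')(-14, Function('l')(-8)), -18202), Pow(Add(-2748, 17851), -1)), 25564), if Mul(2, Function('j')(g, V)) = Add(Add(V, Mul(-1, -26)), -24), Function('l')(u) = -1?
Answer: Rational(772149781, 30206) ≈ 25563.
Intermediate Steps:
Function('j')(g, V) = Add(1, Mul(Rational(1, 2), V)) (Function('j')(g, V) = Mul(Rational(1, 2), Add(Add(V, Mul(-1, -26)), -24)) = Mul(Rational(1, 2), Add(Add(V, 26), -24)) = Mul(Rational(1, 2), Add(Add(26, V), -24)) = Mul(Rational(1, 2), Add(2, V)) = Add(1, Mul(Rational(1, 2), V)))
Add(Mul(Add(Function('j')(-14, Function('l')(-8)), -18202), Pow(Add(-2748, 17851), -1)), 25564) = Add(Mul(Add(Add(1, Mul(Rational(1, 2), -1)), -18202), Pow(Add(-2748, 17851), -1)), 25564) = Add(Mul(Add(Add(1, Rational(-1, 2)), -18202), Pow(15103, -1)), 25564) = Add(Mul(Add(Rational(1, 2), -18202), Rational(1, 15103)), 25564) = Add(Mul(Rational(-36403, 2), Rational(1, 15103)), 25564) = Add(Rational(-36403, 30206), 25564) = Rational(772149781, 30206)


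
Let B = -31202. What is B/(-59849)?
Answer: 31202/59849 ≈ 0.52135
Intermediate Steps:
B/(-59849) = -31202/(-59849) = -31202*(-1/59849) = 31202/59849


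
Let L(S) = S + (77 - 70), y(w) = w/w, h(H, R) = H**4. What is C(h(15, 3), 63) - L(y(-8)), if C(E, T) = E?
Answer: 50617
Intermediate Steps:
y(w) = 1
L(S) = 7 + S (L(S) = S + 7 = 7 + S)
C(h(15, 3), 63) - L(y(-8)) = 15**4 - (7 + 1) = 50625 - 1*8 = 50625 - 8 = 50617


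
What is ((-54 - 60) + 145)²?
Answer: 961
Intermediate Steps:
((-54 - 60) + 145)² = (-114 + 145)² = 31² = 961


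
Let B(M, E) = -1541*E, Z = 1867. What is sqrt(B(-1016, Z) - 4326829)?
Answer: 2*I*sqrt(1800969) ≈ 2684.0*I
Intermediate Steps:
sqrt(B(-1016, Z) - 4326829) = sqrt(-1541*1867 - 4326829) = sqrt(-2877047 - 4326829) = sqrt(-7203876) = 2*I*sqrt(1800969)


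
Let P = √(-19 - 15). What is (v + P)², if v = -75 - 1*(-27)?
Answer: (48 - I*√34)² ≈ 2270.0 - 559.77*I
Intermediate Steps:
P = I*√34 (P = √(-34) = I*√34 ≈ 5.8309*I)
v = -48 (v = -75 + 27 = -48)
(v + P)² = (-48 + I*√34)²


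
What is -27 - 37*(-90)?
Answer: 3303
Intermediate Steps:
-27 - 37*(-90) = -27 + 3330 = 3303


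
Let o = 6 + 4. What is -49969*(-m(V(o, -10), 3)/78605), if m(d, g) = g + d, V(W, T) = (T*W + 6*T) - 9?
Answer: -8294854/78605 ≈ -105.53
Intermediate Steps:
o = 10
V(W, T) = -9 + 6*T + T*W (V(W, T) = (6*T + T*W) - 9 = -9 + 6*T + T*W)
m(d, g) = d + g
-49969*(-m(V(o, -10), 3)/78605) = -49969/((-78605/((-9 + 6*(-10) - 10*10) + 3))) = -49969/((-78605/((-9 - 60 - 100) + 3))) = -49969/((-78605/(-169 + 3))) = -49969/((-78605/(-166))) = -49969/((-78605*(-1/166))) = -49969/78605/166 = -49969*166/78605 = -8294854/78605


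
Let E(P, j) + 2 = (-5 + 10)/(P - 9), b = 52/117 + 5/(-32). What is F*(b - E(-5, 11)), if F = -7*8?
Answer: -5333/36 ≈ -148.14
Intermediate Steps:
b = 83/288 (b = 52*(1/117) + 5*(-1/32) = 4/9 - 5/32 = 83/288 ≈ 0.28819)
E(P, j) = -2 + 5/(-9 + P) (E(P, j) = -2 + (-5 + 10)/(P - 9) = -2 + 5/(-9 + P))
F = -56
F*(b - E(-5, 11)) = -56*(83/288 - (23 - 2*(-5))/(-9 - 5)) = -56*(83/288 - (23 + 10)/(-14)) = -56*(83/288 - (-1)*33/14) = -56*(83/288 - 1*(-33/14)) = -56*(83/288 + 33/14) = -56*5333/2016 = -5333/36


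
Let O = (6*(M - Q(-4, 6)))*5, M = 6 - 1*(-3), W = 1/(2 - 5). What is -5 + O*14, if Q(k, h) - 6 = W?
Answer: 1395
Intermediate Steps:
W = -⅓ (W = 1/(-3) = -⅓ ≈ -0.33333)
M = 9 (M = 6 + 3 = 9)
Q(k, h) = 17/3 (Q(k, h) = 6 - ⅓ = 17/3)
O = 100 (O = (6*(9 - 1*17/3))*5 = (6*(9 - 17/3))*5 = (6*(10/3))*5 = 20*5 = 100)
-5 + O*14 = -5 + 100*14 = -5 + 1400 = 1395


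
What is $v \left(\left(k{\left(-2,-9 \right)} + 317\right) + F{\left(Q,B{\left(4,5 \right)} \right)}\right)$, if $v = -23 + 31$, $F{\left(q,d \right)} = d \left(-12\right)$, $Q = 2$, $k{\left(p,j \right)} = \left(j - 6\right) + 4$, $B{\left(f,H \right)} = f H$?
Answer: $528$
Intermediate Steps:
$B{\left(f,H \right)} = H f$
$k{\left(p,j \right)} = -2 + j$ ($k{\left(p,j \right)} = \left(-6 + j\right) + 4 = -2 + j$)
$F{\left(q,d \right)} = - 12 d$
$v = 8$
$v \left(\left(k{\left(-2,-9 \right)} + 317\right) + F{\left(Q,B{\left(4,5 \right)} \right)}\right) = 8 \left(\left(\left(-2 - 9\right) + 317\right) - 12 \cdot 5 \cdot 4\right) = 8 \left(\left(-11 + 317\right) - 240\right) = 8 \left(306 - 240\right) = 8 \cdot 66 = 528$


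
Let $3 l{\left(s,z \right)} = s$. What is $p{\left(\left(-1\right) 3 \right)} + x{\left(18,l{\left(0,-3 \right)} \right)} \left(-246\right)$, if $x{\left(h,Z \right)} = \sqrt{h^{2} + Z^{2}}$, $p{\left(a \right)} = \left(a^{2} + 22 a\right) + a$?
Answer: $-4488$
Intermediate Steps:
$l{\left(s,z \right)} = \frac{s}{3}$
$p{\left(a \right)} = a^{2} + 23 a$
$x{\left(h,Z \right)} = \sqrt{Z^{2} + h^{2}}$
$p{\left(\left(-1\right) 3 \right)} + x{\left(18,l{\left(0,-3 \right)} \right)} \left(-246\right) = \left(-1\right) 3 \left(23 - 3\right) + \sqrt{\left(\frac{1}{3} \cdot 0\right)^{2} + 18^{2}} \left(-246\right) = - 3 \left(23 - 3\right) + \sqrt{0^{2} + 324} \left(-246\right) = \left(-3\right) 20 + \sqrt{0 + 324} \left(-246\right) = -60 + \sqrt{324} \left(-246\right) = -60 + 18 \left(-246\right) = -60 - 4428 = -4488$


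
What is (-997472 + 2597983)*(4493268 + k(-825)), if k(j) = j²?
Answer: 8280872659323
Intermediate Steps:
(-997472 + 2597983)*(4493268 + k(-825)) = (-997472 + 2597983)*(4493268 + (-825)²) = 1600511*(4493268 + 680625) = 1600511*5173893 = 8280872659323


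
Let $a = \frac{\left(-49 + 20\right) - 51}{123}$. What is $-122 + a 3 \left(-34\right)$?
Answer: $- \frac{2282}{41} \approx -55.659$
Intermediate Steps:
$a = - \frac{80}{123}$ ($a = \left(-29 - 51\right) \frac{1}{123} = \left(-80\right) \frac{1}{123} = - \frac{80}{123} \approx -0.65041$)
$-122 + a 3 \left(-34\right) = -122 - \frac{80 \cdot 3 \left(-34\right)}{123} = -122 - - \frac{2720}{41} = -122 + \frac{2720}{41} = - \frac{2282}{41}$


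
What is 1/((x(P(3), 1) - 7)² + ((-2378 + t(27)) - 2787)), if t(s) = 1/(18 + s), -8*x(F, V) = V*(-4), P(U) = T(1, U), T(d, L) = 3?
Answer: -180/922091 ≈ -0.00019521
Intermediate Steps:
P(U) = 3
x(F, V) = V/2 (x(F, V) = -V*(-4)/8 = -(-1)*V/2 = V/2)
1/((x(P(3), 1) - 7)² + ((-2378 + t(27)) - 2787)) = 1/(((½)*1 - 7)² + ((-2378 + 1/(18 + 27)) - 2787)) = 1/((½ - 7)² + ((-2378 + 1/45) - 2787)) = 1/((-13/2)² + ((-2378 + 1/45) - 2787)) = 1/(169/4 + (-107009/45 - 2787)) = 1/(169/4 - 232424/45) = 1/(-922091/180) = -180/922091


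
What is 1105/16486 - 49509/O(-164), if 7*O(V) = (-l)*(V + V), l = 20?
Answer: -2853094409/54074080 ≈ -52.763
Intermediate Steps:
O(V) = -40*V/7 (O(V) = ((-1*20)*(V + V))/7 = (-40*V)/7 = -40*V/7)
1105/16486 - 49509/O(-164) = 1105/16486 - 49509/((-40/7*(-164))) = 1105*(1/16486) - 49509/6560/7 = 1105/16486 - 49509*7/6560 = 1105/16486 - 346563/6560 = -2853094409/54074080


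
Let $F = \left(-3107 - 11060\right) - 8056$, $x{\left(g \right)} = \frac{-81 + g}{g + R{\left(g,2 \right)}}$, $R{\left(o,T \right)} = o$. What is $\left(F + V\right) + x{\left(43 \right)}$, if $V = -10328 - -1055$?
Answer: $- \frac{1354347}{43} \approx -31496.0$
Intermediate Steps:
$x{\left(g \right)} = \frac{-81 + g}{2 g}$ ($x{\left(g \right)} = \frac{-81 + g}{g + g} = \frac{-81 + g}{2 g}$)
$F = -22223$ ($F = -14167 - 8056 = -22223$)
$V = -9273$ ($V = -10328 + 1055 = -9273$)
$\left(F + V\right) + x{\left(43 \right)} = \left(-22223 - 9273\right) + \frac{-81 + 43}{2 \cdot 43} = -31496 + \frac{1}{2} \cdot \frac{1}{43} \left(-38\right) = -31496 - \frac{19}{43} = - \frac{1354347}{43}$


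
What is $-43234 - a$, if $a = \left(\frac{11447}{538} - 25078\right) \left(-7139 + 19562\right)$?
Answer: $\frac{167445202799}{538} \approx 3.1124 \cdot 10^{8}$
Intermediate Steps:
$a = - \frac{167468462691}{538}$ ($a = \left(11447 \cdot \frac{1}{538} - 25078\right) 12423 = \left(\frac{11447}{538} - 25078\right) 12423 = \left(- \frac{13480517}{538}\right) 12423 = - \frac{167468462691}{538} \approx -3.1128 \cdot 10^{8}$)
$-43234 - a = -43234 - - \frac{167468462691}{538} = -43234 + \frac{167468462691}{538} = \frac{167445202799}{538}$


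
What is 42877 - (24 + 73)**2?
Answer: 33468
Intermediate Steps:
42877 - (24 + 73)**2 = 42877 - 1*97**2 = 42877 - 1*9409 = 42877 - 9409 = 33468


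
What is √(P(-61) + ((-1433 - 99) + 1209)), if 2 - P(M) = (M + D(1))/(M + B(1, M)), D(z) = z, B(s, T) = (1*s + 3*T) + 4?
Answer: 3*I*√2038909/239 ≈ 17.923*I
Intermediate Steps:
B(s, T) = 4 + s + 3*T (B(s, T) = (s + 3*T) + 4 = 4 + s + 3*T)
P(M) = 2 - (1 + M)/(5 + 4*M) (P(M) = 2 - (M + 1)/(M + (4 + 1 + 3*M)) = 2 - (1 + M)/(M + (5 + 3*M)) = 2 - (1 + M)/(5 + 4*M))
√(P(-61) + ((-1433 - 99) + 1209)) = √((9 + 7*(-61))/(5 + 4*(-61)) + ((-1433 - 99) + 1209)) = √((9 - 427)/(5 - 244) + (-1532 + 1209)) = √(-418/(-239) - 323) = √(-1/239*(-418) - 323) = √(418/239 - 323) = √(-76779/239) = 3*I*√2038909/239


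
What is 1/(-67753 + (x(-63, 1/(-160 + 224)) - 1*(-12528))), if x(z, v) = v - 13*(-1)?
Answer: -64/3533567 ≈ -1.8112e-5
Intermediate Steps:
x(z, v) = 13 + v (x(z, v) = v + 13 = 13 + v)
1/(-67753 + (x(-63, 1/(-160 + 224)) - 1*(-12528))) = 1/(-67753 + ((13 + 1/(-160 + 224)) - 1*(-12528))) = 1/(-67753 + ((13 + 1/64) + 12528)) = 1/(-67753 + (833/64 + 12528)) = 1/(-67753 + 802625/64) = 1/(-3533567/64) = -64/3533567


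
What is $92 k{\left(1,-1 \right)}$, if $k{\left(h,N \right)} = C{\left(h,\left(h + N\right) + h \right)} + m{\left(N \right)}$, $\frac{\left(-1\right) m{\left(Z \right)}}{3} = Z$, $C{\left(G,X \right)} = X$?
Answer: $368$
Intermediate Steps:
$m{\left(Z \right)} = - 3 Z$
$k{\left(h,N \right)} = - 2 N + 2 h$ ($k{\left(h,N \right)} = \left(\left(h + N\right) + h\right) - 3 N = \left(\left(N + h\right) + h\right) - 3 N = \left(N + 2 h\right) - 3 N = - 2 N + 2 h$)
$92 k{\left(1,-1 \right)} = 92 \left(\left(-2\right) \left(-1\right) + 2 \cdot 1\right) = 92 \left(2 + 2\right) = 92 \cdot 4 = 368$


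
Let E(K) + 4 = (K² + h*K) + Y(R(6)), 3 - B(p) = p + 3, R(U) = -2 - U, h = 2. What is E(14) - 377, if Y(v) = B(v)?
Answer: -149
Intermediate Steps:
B(p) = -p (B(p) = 3 - (p + 3) = 3 - (3 + p) = 3 + (-3 - p) = -p)
Y(v) = -v
E(K) = 4 + K² + 2*K (E(K) = -4 + ((K² + 2*K) - (-2 - 1*6)) = -4 + ((K² + 2*K) - (-2 - 6)) = -4 + ((K² + 2*K) - 1*(-8)) = -4 + ((K² + 2*K) + 8) = -4 + (8 + K² + 2*K) = 4 + K² + 2*K)
E(14) - 377 = (4 + 14² + 2*14) - 377 = (4 + 196 + 28) - 377 = 228 - 377 = -149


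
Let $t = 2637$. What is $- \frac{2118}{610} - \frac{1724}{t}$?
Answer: $- \frac{3318403}{804285} \approx -4.1259$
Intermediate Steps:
$- \frac{2118}{610} - \frac{1724}{t} = - \frac{2118}{610} - \frac{1724}{2637} = \left(-2118\right) \frac{1}{610} - \frac{1724}{2637} = - \frac{1059}{305} - \frac{1724}{2637} = - \frac{3318403}{804285}$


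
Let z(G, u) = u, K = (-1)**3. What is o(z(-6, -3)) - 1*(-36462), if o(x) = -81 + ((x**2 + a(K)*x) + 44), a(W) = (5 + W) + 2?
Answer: 36416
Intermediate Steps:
K = -1
a(W) = 7 + W
o(x) = -37 + x**2 + 6*x (o(x) = -81 + ((x**2 + (7 - 1)*x) + 44) = -81 + ((x**2 + 6*x) + 44) = -81 + (44 + x**2 + 6*x) = -37 + x**2 + 6*x)
o(z(-6, -3)) - 1*(-36462) = (-37 + (-3)**2 + 6*(-3)) - 1*(-36462) = (-37 + 9 - 18) + 36462 = -46 + 36462 = 36416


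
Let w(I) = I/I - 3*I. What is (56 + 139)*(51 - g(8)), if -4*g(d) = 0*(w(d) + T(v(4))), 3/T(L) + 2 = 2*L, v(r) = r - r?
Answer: 9945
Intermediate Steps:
v(r) = 0
T(L) = 3/(-2 + 2*L)
w(I) = 1 - 3*I
g(d) = 0 (g(d) = -0*((1 - 3*d) + 3/(2*(-1 + 0))) = -0*((1 - 3*d) + (3/2)/(-1)) = -0*((1 - 3*d) + (3/2)*(-1)) = -0*((1 - 3*d) - 3/2) = -0*(-½ - 3*d) = -¼*0 = 0)
(56 + 139)*(51 - g(8)) = (56 + 139)*(51 - 1*0) = 195*(51 + 0) = 195*51 = 9945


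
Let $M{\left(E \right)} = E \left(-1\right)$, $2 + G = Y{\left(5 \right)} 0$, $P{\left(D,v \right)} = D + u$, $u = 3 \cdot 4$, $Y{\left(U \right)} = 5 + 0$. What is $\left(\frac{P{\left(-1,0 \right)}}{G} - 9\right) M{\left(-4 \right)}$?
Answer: $-58$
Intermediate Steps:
$Y{\left(U \right)} = 5$
$u = 12$
$P{\left(D,v \right)} = 12 + D$ ($P{\left(D,v \right)} = D + 12 = 12 + D$)
$G = -2$ ($G = -2 + 5 \cdot 0 = -2 + 0 = -2$)
$M{\left(E \right)} = - E$
$\left(\frac{P{\left(-1,0 \right)}}{G} - 9\right) M{\left(-4 \right)} = \left(\frac{12 - 1}{-2} - 9\right) \left(\left(-1\right) \left(-4\right)\right) = \left(11 \left(- \frac{1}{2}\right) - 9\right) 4 = \left(- \frac{11}{2} - 9\right) 4 = \left(- \frac{29}{2}\right) 4 = -58$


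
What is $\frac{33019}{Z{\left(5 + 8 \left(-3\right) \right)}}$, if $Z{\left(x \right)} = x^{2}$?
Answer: $\frac{33019}{361} \approx 91.465$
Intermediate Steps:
$\frac{33019}{Z{\left(5 + 8 \left(-3\right) \right)}} = \frac{33019}{\left(5 + 8 \left(-3\right)\right)^{2}} = \frac{33019}{\left(5 - 24\right)^{2}} = \frac{33019}{\left(-19\right)^{2}} = \frac{33019}{361}$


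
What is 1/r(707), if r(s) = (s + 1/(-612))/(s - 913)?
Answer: -126072/432683 ≈ -0.29137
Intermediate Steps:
r(s) = (-1/612 + s)/(-913 + s) (r(s) = (s - 1/612)/(-913 + s) = (-1/612 + s)/(-913 + s))
1/r(707) = 1/((-1/612 + 707)/(-913 + 707)) = 1/((432683/612)/(-206)) = 1/(-1/206*432683/612) = 1/(-432683/126072) = -126072/432683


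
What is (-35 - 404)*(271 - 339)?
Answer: 29852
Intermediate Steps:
(-35 - 404)*(271 - 339) = -439*(-68) = 29852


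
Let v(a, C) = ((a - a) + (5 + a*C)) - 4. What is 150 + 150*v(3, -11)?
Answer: -4650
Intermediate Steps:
v(a, C) = 1 + C*a (v(a, C) = (0 + (5 + C*a)) - 4 = (5 + C*a) - 4 = 1 + C*a)
150 + 150*v(3, -11) = 150 + 150*(1 - 11*3) = 150 + 150*(1 - 33) = 150 + 150*(-32) = 150 - 4800 = -4650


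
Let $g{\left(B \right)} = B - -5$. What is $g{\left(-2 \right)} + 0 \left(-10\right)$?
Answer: $3$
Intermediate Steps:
$g{\left(B \right)} = 5 + B$ ($g{\left(B \right)} = B + 5 = 5 + B$)
$g{\left(-2 \right)} + 0 \left(-10\right) = \left(5 - 2\right) + 0 \left(-10\right) = 3 + 0 = 3$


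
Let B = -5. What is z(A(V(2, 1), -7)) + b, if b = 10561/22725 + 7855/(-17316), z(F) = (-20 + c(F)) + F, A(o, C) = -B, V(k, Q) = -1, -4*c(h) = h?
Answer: -177502909/10930725 ≈ -16.239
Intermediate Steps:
c(h) = -h/4
A(o, C) = 5 (A(o, C) = -1*(-5) = 5)
z(F) = -20 + 3*F/4 (z(F) = (-20 - F/4) + F = -20 + 3*F/4)
b = 485489/43722900 (b = 10561*(1/22725) + 7855*(-1/17316) = 10561/22725 - 7855/17316 = 485489/43722900 ≈ 0.011104)
z(A(V(2, 1), -7)) + b = (-20 + (3/4)*5) + 485489/43722900 = (-20 + 15/4) + 485489/43722900 = -65/4 + 485489/43722900 = -177502909/10930725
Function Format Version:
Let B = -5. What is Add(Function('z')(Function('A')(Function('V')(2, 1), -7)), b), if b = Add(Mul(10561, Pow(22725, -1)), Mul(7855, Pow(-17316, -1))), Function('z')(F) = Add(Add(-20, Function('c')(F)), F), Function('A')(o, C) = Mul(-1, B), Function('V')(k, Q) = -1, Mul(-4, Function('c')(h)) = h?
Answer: Rational(-177502909, 10930725) ≈ -16.239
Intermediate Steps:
Function('c')(h) = Mul(Rational(-1, 4), h)
Function('A')(o, C) = 5 (Function('A')(o, C) = Mul(-1, -5) = 5)
Function('z')(F) = Add(-20, Mul(Rational(3, 4), F)) (Function('z')(F) = Add(Add(-20, Mul(Rational(-1, 4), F)), F) = Add(-20, Mul(Rational(3, 4), F)))
b = Rational(485489, 43722900) (b = Add(Mul(10561, Rational(1, 22725)), Mul(7855, Rational(-1, 17316))) = Add(Rational(10561, 22725), Rational(-7855, 17316)) = Rational(485489, 43722900) ≈ 0.011104)
Add(Function('z')(Function('A')(Function('V')(2, 1), -7)), b) = Add(Add(-20, Mul(Rational(3, 4), 5)), Rational(485489, 43722900)) = Add(Add(-20, Rational(15, 4)), Rational(485489, 43722900)) = Add(Rational(-65, 4), Rational(485489, 43722900)) = Rational(-177502909, 10930725)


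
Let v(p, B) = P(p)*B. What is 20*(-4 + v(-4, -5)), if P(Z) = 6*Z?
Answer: 2320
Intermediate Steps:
v(p, B) = 6*B*p (v(p, B) = (6*p)*B = 6*B*p)
20*(-4 + v(-4, -5)) = 20*(-4 + 6*(-5)*(-4)) = 20*(-4 + 120) = 20*116 = 2320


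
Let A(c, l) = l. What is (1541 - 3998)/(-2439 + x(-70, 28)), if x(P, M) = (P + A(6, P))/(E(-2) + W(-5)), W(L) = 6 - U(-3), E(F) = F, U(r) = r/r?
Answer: 7371/7457 ≈ 0.98847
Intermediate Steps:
U(r) = 1
W(L) = 5 (W(L) = 6 - 1*1 = 6 - 1 = 5)
x(P, M) = 2*P/3 (x(P, M) = (P + P)/(-2 + 5) = (2*P)/3 = (2*P)*(⅓) = 2*P/3)
(1541 - 3998)/(-2439 + x(-70, 28)) = (1541 - 3998)/(-2439 + (⅔)*(-70)) = -2457/(-2439 - 140/3) = -2457/(-7457/3) = -2457*(-3/7457) = 7371/7457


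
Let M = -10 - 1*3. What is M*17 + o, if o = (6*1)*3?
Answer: -203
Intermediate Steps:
o = 18 (o = 6*3 = 18)
M = -13 (M = -10 - 3 = -13)
M*17 + o = -13*17 + 18 = -221 + 18 = -203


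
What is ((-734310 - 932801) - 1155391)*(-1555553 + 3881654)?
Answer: -6565424724702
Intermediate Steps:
((-734310 - 932801) - 1155391)*(-1555553 + 3881654) = (-1667111 - 1155391)*2326101 = -2822502*2326101 = -6565424724702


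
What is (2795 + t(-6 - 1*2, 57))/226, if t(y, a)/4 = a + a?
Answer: 3251/226 ≈ 14.385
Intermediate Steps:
t(y, a) = 8*a (t(y, a) = 4*(a + a) = 4*(2*a) = 8*a)
(2795 + t(-6 - 1*2, 57))/226 = (2795 + 8*57)/226 = (2795 + 456)*(1/226) = 3251*(1/226) = 3251/226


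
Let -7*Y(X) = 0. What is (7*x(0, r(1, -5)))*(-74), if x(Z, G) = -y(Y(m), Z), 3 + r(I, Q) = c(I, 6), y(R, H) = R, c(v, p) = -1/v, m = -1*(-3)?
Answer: 0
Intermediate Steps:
m = 3
Y(X) = 0 (Y(X) = -⅐*0 = 0)
r(I, Q) = -3 - 1/I
x(Z, G) = 0 (x(Z, G) = -1*0 = 0)
(7*x(0, r(1, -5)))*(-74) = (7*0)*(-74) = 0*(-74) = 0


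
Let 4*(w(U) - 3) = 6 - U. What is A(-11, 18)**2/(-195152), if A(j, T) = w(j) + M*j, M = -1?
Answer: -5329/3122432 ≈ -0.0017067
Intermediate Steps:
w(U) = 9/2 - U/4 (w(U) = 3 + (6 - U)/4 = 3 + (3/2 - U/4) = 9/2 - U/4)
A(j, T) = 9/2 - 5*j/4 (A(j, T) = (9/2 - j/4) - j = 9/2 - 5*j/4)
A(-11, 18)**2/(-195152) = (9/2 - 5/4*(-11))**2/(-195152) = (9/2 + 55/4)**2*(-1/195152) = (73/4)**2*(-1/195152) = (5329/16)*(-1/195152) = -5329/3122432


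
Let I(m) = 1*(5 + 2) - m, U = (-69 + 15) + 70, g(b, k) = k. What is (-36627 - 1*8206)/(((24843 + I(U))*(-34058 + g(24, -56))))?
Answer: 44833/847187076 ≈ 5.2920e-5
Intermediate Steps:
U = 16 (U = -54 + 70 = 16)
I(m) = 7 - m (I(m) = 1*7 - m = 7 - m)
(-36627 - 1*8206)/(((24843 + I(U))*(-34058 + g(24, -56)))) = (-36627 - 1*8206)/(((24843 + (7 - 1*16))*(-34058 - 56))) = (-36627 - 8206)/(((24843 + (7 - 16))*(-34114))) = -44833*(-1/(34114*(24843 - 9))) = -44833/(24834*(-34114)) = -44833/(-847187076) = -44833*(-1/847187076) = 44833/847187076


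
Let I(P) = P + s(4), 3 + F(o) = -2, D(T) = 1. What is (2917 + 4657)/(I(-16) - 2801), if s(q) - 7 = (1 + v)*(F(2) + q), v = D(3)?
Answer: -3787/1406 ≈ -2.6935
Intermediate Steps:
F(o) = -5 (F(o) = -3 - 2 = -5)
v = 1
s(q) = -3 + 2*q (s(q) = 7 + (1 + 1)*(-5 + q) = 7 + 2*(-5 + q) = 7 + (-10 + 2*q) = -3 + 2*q)
I(P) = 5 + P (I(P) = P + (-3 + 2*4) = P + (-3 + 8) = P + 5 = 5 + P)
(2917 + 4657)/(I(-16) - 2801) = (2917 + 4657)/((5 - 16) - 2801) = 7574/(-11 - 2801) = 7574/(-2812) = 7574*(-1/2812) = -3787/1406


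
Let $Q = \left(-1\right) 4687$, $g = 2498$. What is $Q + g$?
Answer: $-2189$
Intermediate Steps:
$Q = -4687$
$Q + g = -4687 + 2498 = -2189$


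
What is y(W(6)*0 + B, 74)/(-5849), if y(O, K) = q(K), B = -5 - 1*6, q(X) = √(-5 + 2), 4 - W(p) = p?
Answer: -I*√3/5849 ≈ -0.00029613*I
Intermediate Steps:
W(p) = 4 - p
q(X) = I*√3 (q(X) = √(-3) = I*√3)
B = -11 (B = -5 - 6 = -11)
y(O, K) = I*√3
y(W(6)*0 + B, 74)/(-5849) = (I*√3)/(-5849) = (I*√3)*(-1/5849) = -I*√3/5849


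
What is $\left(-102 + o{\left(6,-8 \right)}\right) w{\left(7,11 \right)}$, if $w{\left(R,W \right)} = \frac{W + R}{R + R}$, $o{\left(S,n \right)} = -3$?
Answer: $-135$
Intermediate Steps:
$w{\left(R,W \right)} = \frac{R + W}{2 R}$
$\left(-102 + o{\left(6,-8 \right)}\right) w{\left(7,11 \right)} = \left(-102 - 3\right) \frac{7 + 11}{2 \cdot 7} = - 105 \cdot \frac{1}{2} \cdot \frac{1}{7} \cdot 18 = \left(-105\right) \frac{9}{7} = -135$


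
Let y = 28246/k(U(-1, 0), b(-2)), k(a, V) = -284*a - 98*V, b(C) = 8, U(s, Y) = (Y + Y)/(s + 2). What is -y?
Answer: 14123/392 ≈ 36.028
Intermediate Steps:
U(s, Y) = 2*Y/(2 + s) (U(s, Y) = (2*Y)/(2 + s) = 2*Y/(2 + s))
y = -14123/392 (y = 28246/(-568*0/(2 - 1) - 98*8) = 28246/(-568*0/1 - 784) = 28246/(-568*0 - 784) = 28246/(-284*0 - 784) = 28246/(0 - 784) = 28246/(-784) = 28246*(-1/784) = -14123/392 ≈ -36.028)
-y = -1*(-14123/392) = 14123/392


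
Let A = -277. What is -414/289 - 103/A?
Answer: -84911/80053 ≈ -1.0607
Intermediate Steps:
-414/289 - 103/A = -414/289 - 103/(-277) = -414*1/289 - 103*(-1/277) = -414/289 + 103/277 = -84911/80053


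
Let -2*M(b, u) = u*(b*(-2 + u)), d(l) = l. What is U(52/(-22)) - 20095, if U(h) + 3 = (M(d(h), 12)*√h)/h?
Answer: -20098 - 60*I*√286/11 ≈ -20098.0 - 92.245*I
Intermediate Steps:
M(b, u) = -b*u*(-2 + u)/2 (M(b, u) = -u*b*(-2 + u)/2 = -b*u*(-2 + u)/2)
U(h) = -3 - 60*√h (U(h) = -3 + (((½)*h*12*(2 - 1*12))*√h)/h = -3 + (((½)*h*12*(2 - 12))*√h)/h = -3 + (((½)*h*12*(-10))*√h)/h = -3 + ((-60*h)*√h)/h = -3 + (-60*h^(3/2))/h = -3 - 60*√h)
U(52/(-22)) - 20095 = (-3 - 60*2*√13*(I*√22/22)) - 20095 = (-3 - 60*I*√286/11) - 20095 = -20098 - 60*I*√286/11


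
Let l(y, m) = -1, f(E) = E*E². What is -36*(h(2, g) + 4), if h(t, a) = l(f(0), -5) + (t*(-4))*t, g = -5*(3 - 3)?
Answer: 468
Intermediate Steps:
f(E) = E³
g = 0 (g = -5*0 = 0)
h(t, a) = -1 - 4*t² (h(t, a) = -1 + (t*(-4))*t = -1 + (-4*t)*t = -1 - 4*t²)
-36*(h(2, g) + 4) = -36*((-1 - 4*2²) + 4) = -36*((-1 - 4*4) + 4) = -36*((-1 - 16) + 4) = -36*(-17 + 4) = -36*(-13) = 468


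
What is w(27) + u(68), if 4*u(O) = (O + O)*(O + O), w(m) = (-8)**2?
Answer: 4688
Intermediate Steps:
w(m) = 64
u(O) = O**2 (u(O) = ((O + O)*(O + O))/4 = ((2*O)*(2*O))/4 = (4*O**2)/4 = O**2)
w(27) + u(68) = 64 + 68**2 = 64 + 4624 = 4688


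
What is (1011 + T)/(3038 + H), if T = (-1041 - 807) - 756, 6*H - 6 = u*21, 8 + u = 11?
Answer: -1062/2033 ≈ -0.52238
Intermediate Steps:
u = 3 (u = -8 + 11 = 3)
H = 23/2 (H = 1 + (3*21)/6 = 1 + (⅙)*63 = 1 + 21/2 = 23/2 ≈ 11.500)
T = -2604 (T = -1848 - 756 = -2604)
(1011 + T)/(3038 + H) = (1011 - 2604)/(3038 + 23/2) = -1593/6099/2 = -1593*2/6099 = -1062/2033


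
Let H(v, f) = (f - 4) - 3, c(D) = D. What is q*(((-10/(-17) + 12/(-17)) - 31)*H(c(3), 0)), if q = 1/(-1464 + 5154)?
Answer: 3703/62730 ≈ 0.059031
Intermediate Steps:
H(v, f) = -7 + f (H(v, f) = (-4 + f) - 3 = -7 + f)
q = 1/3690 ≈ 0.00027100
q*(((-10/(-17) + 12/(-17)) - 31)*H(c(3), 0)) = (((-10/(-17) + 12/(-17)) - 31)*(-7 + 0))/3690 = (((-10*(-1/17) + 12*(-1/17)) - 31)*(-7))/3690 = (((10/17 - 12/17) - 31)*(-7))/3690 = ((-2/17 - 31)*(-7))/3690 = (-529/17*(-7))/3690 = (1/3690)*(3703/17) = 3703/62730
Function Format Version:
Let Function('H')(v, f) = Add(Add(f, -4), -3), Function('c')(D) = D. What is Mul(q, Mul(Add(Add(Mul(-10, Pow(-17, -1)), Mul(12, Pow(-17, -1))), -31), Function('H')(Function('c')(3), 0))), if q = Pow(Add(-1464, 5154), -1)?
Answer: Rational(3703, 62730) ≈ 0.059031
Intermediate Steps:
Function('H')(v, f) = Add(-7, f) (Function('H')(v, f) = Add(Add(-4, f), -3) = Add(-7, f))
q = Rational(1, 3690) (q = Pow(3690, -1) = Rational(1, 3690) ≈ 0.00027100)
Mul(q, Mul(Add(Add(Mul(-10, Pow(-17, -1)), Mul(12, Pow(-17, -1))), -31), Function('H')(Function('c')(3), 0))) = Mul(Rational(1, 3690), Mul(Add(Add(Mul(-10, Pow(-17, -1)), Mul(12, Pow(-17, -1))), -31), Add(-7, 0))) = Mul(Rational(1, 3690), Mul(Add(Add(Mul(-10, Rational(-1, 17)), Mul(12, Rational(-1, 17))), -31), -7)) = Mul(Rational(1, 3690), Mul(Add(Add(Rational(10, 17), Rational(-12, 17)), -31), -7)) = Mul(Rational(1, 3690), Mul(Add(Rational(-2, 17), -31), -7)) = Mul(Rational(1, 3690), Mul(Rational(-529, 17), -7)) = Mul(Rational(1, 3690), Rational(3703, 17)) = Rational(3703, 62730)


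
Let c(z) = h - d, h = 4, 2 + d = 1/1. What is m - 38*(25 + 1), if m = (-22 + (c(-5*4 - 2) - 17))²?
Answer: 168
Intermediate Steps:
d = -1 (d = -2 + 1/1 = -2 + 1 = -1)
c(z) = 5 (c(z) = 4 - 1*(-1) = 4 + 1 = 5)
m = 1156 (m = (-22 + (5 - 17))² = (-22 - 12)² = (-34)² = 1156)
m - 38*(25 + 1) = 1156 - 38*(25 + 1) = 1156 - 38*26 = 1156 - 988 = 168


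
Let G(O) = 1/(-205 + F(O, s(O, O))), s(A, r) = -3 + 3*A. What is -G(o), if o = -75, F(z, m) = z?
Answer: 1/280 ≈ 0.0035714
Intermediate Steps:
G(O) = 1/(-205 + O)
-G(o) = -1/(-205 - 75) = -1/(-280) = -1*(-1/280) = 1/280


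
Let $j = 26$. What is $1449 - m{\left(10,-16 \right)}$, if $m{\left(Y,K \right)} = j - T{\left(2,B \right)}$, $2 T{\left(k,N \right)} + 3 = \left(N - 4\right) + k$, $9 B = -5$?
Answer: $\frac{12782}{9} \approx 1420.2$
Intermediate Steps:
$B = - \frac{5}{9}$ ($B = \frac{1}{9} \left(-5\right) = - \frac{5}{9} \approx -0.55556$)
$T{\left(k,N \right)} = - \frac{7}{2} + \frac{N}{2} + \frac{k}{2}$ ($T{\left(k,N \right)} = - \frac{3}{2} + \frac{\left(N - 4\right) + k}{2} = - \frac{3}{2} + \frac{\left(-4 + N\right) + k}{2} = - \frac{3}{2} + \frac{-4 + N + k}{2} = - \frac{3}{2} + \left(-2 + \frac{N}{2} + \frac{k}{2}\right) = - \frac{7}{2} + \frac{N}{2} + \frac{k}{2}$)
$m{\left(Y,K \right)} = \frac{259}{9}$ ($m{\left(Y,K \right)} = 26 - \left(- \frac{7}{2} + \frac{1}{2} \left(- \frac{5}{9}\right) + \frac{1}{2} \cdot 2\right) = 26 - \left(- \frac{7}{2} - \frac{5}{18} + 1\right) = 26 - - \frac{25}{9} = 26 + \frac{25}{9} = \frac{259}{9}$)
$1449 - m{\left(10,-16 \right)} = 1449 - \frac{259}{9} = \frac{12782}{9}$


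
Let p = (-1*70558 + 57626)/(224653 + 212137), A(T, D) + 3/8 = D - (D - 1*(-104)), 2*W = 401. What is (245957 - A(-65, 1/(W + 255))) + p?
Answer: 429908540217/1747160 ≈ 2.4606e+5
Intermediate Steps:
W = 401/2 (W = (½)*401 = 401/2 ≈ 200.50)
A(T, D) = -835/8 (A(T, D) = -3/8 + (D - (D - 1*(-104))) = -3/8 + (D - (D + 104)) = -3/8 + (D - (104 + D)) = -3/8 + (D + (-104 - D)) = -3/8 - 104 = -835/8)
p = -6466/218395 (p = (-70558 + 57626)/436790 = -12932*1/436790 = -6466/218395 ≈ -0.029607)
(245957 - A(-65, 1/(W + 255))) + p = (245957 - 1*(-835/8)) - 6466/218395 = (245957 + 835/8) - 6466/218395 = 1968491/8 - 6466/218395 = 429908540217/1747160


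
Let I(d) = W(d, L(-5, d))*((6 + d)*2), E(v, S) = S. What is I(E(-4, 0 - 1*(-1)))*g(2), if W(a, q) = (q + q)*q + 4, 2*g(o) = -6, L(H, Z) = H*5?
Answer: -52668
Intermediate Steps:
L(H, Z) = 5*H
g(o) = -3 (g(o) = (½)*(-6) = -3)
W(a, q) = 4 + 2*q² (W(a, q) = (2*q)*q + 4 = 2*q² + 4 = 4 + 2*q²)
I(d) = 15048 + 2508*d (I(d) = (4 + 2*(5*(-5))²)*((6 + d)*2) = (4 + 2*(-25)²)*(12 + 2*d) = (4 + 2*625)*(12 + 2*d) = (4 + 1250)*(12 + 2*d) = 1254*(12 + 2*d) = 15048 + 2508*d)
I(E(-4, 0 - 1*(-1)))*g(2) = (15048 + 2508*(0 - 1*(-1)))*(-3) = (15048 + 2508*(0 + 1))*(-3) = (15048 + 2508*1)*(-3) = (15048 + 2508)*(-3) = 17556*(-3) = -52668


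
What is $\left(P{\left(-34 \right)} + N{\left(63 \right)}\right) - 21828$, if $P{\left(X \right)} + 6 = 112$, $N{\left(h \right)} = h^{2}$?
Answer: $-17753$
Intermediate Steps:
$P{\left(X \right)} = 106$ ($P{\left(X \right)} = -6 + 112 = 106$)
$\left(P{\left(-34 \right)} + N{\left(63 \right)}\right) - 21828 = \left(106 + 63^{2}\right) - 21828 = \left(106 + 3969\right) - 21828 = 4075 - 21828 = -17753$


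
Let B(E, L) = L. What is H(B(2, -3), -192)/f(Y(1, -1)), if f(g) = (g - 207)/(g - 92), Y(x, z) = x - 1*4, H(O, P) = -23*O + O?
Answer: 209/7 ≈ 29.857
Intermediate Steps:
H(O, P) = -22*O
Y(x, z) = -4 + x (Y(x, z) = x - 4 = -4 + x)
f(g) = (-207 + g)/(-92 + g)
H(B(2, -3), -192)/f(Y(1, -1)) = (-22*(-3))/(((-207 + (-4 + 1))/(-92 + (-4 + 1)))) = 66/(((-207 - 3)/(-92 - 3))) = 66/((-210/(-95))) = 66/((-1/95*(-210))) = 66/(42/19) = 66*(19/42) = 209/7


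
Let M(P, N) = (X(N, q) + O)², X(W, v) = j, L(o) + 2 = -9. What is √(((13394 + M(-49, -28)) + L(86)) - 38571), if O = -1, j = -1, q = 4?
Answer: 4*I*√1574 ≈ 158.69*I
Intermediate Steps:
L(o) = -11 (L(o) = -2 - 9 = -11)
X(W, v) = -1
M(P, N) = 4 (M(P, N) = (-1 - 1)² = (-2)² = 4)
√(((13394 + M(-49, -28)) + L(86)) - 38571) = √(((13394 + 4) - 11) - 38571) = √((13398 - 11) - 38571) = √(13387 - 38571) = √(-25184) = 4*I*√1574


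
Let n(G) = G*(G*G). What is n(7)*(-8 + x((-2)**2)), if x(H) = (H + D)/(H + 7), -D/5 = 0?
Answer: -28812/11 ≈ -2619.3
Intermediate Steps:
D = 0 (D = -5*0 = 0)
x(H) = H/(7 + H) (x(H) = (H + 0)/(H + 7) = H/(7 + H))
n(G) = G**3 (n(G) = G*G**2 = G**3)
n(7)*(-8 + x((-2)**2)) = 7**3*(-8 + (-2)**2/(7 + (-2)**2)) = 343*(-8 + 4/(7 + 4)) = 343*(-8 + 4/11) = 343*(-84/11) = -28812/11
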